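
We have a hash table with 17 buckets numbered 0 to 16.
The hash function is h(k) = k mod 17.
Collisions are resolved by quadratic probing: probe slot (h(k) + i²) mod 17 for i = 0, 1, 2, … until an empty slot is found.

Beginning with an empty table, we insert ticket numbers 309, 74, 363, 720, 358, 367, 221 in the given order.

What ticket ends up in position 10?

Insert 309: h=3, slot 3 empty → index 3.
Insert 74: h=6, slot 6 empty → index 6.
Insert 363: h=6, slot 6 occupied → index 7.
Insert 720: h=6, slots 6,7 occupied → index 10.
Insert 358: h=1, slot 1 empty → index 1.
Insert 367: h=10, slot 10 occupied → index 11.
Insert 221: h=0, slot 0 empty → index 0.
Table: [221, 358, -, 309, -, -, 74, 363, -, -, 720, 367, -, -, -, -, -]

720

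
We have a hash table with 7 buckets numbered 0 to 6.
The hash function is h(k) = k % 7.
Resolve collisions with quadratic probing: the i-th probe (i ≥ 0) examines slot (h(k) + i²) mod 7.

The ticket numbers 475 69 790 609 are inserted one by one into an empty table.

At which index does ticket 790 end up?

3

475: h=6 → slot 6
69: h=6, probe 6,0 → slot 0
790: h=6, probe 6,0,3 → slot 3
609: h=0, probe 0,1 → slot 1
Table: [69, 609, —, 790, —, —, 475]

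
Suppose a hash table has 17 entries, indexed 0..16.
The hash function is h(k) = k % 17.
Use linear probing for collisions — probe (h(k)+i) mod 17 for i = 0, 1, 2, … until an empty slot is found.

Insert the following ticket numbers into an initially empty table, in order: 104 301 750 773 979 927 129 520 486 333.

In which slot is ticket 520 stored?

104: h=2 -> slot 2
301: h=12 -> slot 12
750: h=2, probe 2,3 -> slot 3
773: h=8 -> slot 8
979: h=10 -> slot 10
927: h=9 -> slot 9
129: h=10, probe 10,11 -> slot 11
520: h=10, probe 10,11,12,13 -> slot 13
486: h=10, probe 10,11,12,13,14 -> slot 14
333: h=10, probe 10,11,12,13,14,15 -> slot 15
Table: [∅, ∅, 104, 750, ∅, ∅, ∅, ∅, 773, 927, 979, 129, 301, 520, 486, 333, ∅]

13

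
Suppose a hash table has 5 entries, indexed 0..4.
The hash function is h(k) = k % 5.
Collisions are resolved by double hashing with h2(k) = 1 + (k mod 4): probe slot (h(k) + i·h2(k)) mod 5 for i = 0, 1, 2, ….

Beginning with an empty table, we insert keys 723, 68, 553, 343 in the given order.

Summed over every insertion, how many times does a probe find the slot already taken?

723: h=3 -> slot 3
68: h=3, h2=1, probe 3,4 -> slot 4
553: h=3, h2=2, probe 3,0 -> slot 0
343: h=3, h2=4, probe 3,2 -> slot 2
Table: [553, _, 343, 723, 68]

3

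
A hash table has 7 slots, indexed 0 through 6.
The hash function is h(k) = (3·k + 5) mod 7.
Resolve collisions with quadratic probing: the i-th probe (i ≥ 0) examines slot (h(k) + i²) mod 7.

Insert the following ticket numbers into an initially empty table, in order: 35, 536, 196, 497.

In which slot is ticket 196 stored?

Insert 35: h=5, slot 5 empty → index 5.
Insert 536: h=3, slot 3 empty → index 3.
Insert 196: h=5, slot 5 occupied → index 6.
Insert 497: h=5, slots 5,6 occupied → index 2.
Table: [_, _, 497, 536, _, 35, 196]

6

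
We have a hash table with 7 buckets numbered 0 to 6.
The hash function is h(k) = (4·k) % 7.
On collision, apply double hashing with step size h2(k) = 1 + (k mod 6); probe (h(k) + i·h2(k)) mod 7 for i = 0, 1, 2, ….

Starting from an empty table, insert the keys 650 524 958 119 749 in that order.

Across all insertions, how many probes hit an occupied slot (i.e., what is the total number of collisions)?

650: h=3 => slot 3
524: h=3, h2=3, probe 3,6 => slot 6
958: h=3, h2=5, probe 3,1 => slot 1
119: h=0 => slot 0
749: h=0, h2=6, probe 0,6,5 => slot 5
Table: [119, 958, ., 650, ., 749, 524]

4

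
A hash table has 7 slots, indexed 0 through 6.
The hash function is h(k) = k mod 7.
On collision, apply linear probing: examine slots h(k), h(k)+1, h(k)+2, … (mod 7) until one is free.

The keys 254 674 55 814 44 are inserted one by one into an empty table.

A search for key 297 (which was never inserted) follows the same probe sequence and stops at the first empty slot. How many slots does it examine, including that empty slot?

Insert 254: h=2, slot 2 empty → index 2.
Insert 674: h=2, slot 2 occupied → index 3.
Insert 55: h=6, slot 6 empty → index 6.
Insert 814: h=2, slots 2,3 occupied → index 4.
Insert 44: h=2, slots 2,3,4 occupied → index 5.
Table: [., ., 254, 674, 814, 44, 55]
Lookup 297: h=3, probe 3,4,5,6,0 → slot 0 empty, not found.

5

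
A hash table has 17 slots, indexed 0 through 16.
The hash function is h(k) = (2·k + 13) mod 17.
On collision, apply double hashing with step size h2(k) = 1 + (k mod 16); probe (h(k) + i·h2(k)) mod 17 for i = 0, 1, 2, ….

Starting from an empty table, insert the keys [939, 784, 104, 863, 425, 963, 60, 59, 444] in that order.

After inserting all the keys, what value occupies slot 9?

104

Insert 939: h=4, slot 4 empty -> index 4.
Insert 784: h=0, slot 0 empty -> index 0.
Insert 104: h=0, h2=9, slot 0 occupied -> index 9.
Insert 863: h=5, slot 5 empty -> index 5.
Insert 425: h=13, slot 13 empty -> index 13.
Insert 963: h=1, slot 1 empty -> index 1.
Insert 60: h=14, slot 14 empty -> index 14.
Insert 59: h=12, slot 12 empty -> index 12.
Insert 444: h=0, h2=13, slots 0,13,9,5,1,14 occupied -> index 10.
Table: [784, 963, ∅, ∅, 939, 863, ∅, ∅, ∅, 104, 444, ∅, 59, 425, 60, ∅, ∅]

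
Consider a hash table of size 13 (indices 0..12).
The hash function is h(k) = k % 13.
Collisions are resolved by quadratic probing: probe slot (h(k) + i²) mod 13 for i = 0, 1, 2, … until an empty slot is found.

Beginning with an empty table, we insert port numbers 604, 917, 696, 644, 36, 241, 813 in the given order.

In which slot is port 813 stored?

604: h=6 => slot 6
917: h=7 => slot 7
696: h=7, probe 7,8 => slot 8
644: h=7, probe 7,8,11 => slot 11
36: h=10 => slot 10
241: h=7, probe 7,8,11,3 => slot 3
813: h=7, probe 7,8,11,3,10,6,4 => slot 4
Table: [., ., ., 241, 813, ., 604, 917, 696, ., 36, 644, .]

4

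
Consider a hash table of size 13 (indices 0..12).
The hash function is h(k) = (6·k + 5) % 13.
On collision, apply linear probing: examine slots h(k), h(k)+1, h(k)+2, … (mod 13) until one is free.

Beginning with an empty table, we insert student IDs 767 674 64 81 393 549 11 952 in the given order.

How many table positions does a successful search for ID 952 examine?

767 hashes to 5; slot 5 is free → place at 5.
674 hashes to 6; slot 6 is free → place at 6.
64 hashes to 12; slot 12 is free → place at 12.
81 hashes to 10; slot 10 is free → place at 10.
393 hashes to 10; 10 taken → place at 11.
549 hashes to 10; 10,11,12 taken → place at 0.
11 hashes to 6; 6 taken → place at 7.
952 hashes to 10; 10,11,12,0 taken → place at 1.
Table: [549, 952, ∅, ∅, ∅, 767, 674, 11, ∅, ∅, 81, 393, 64]
Lookup 952: h=10, probe 10,11,12,0,1 → found at 1.

5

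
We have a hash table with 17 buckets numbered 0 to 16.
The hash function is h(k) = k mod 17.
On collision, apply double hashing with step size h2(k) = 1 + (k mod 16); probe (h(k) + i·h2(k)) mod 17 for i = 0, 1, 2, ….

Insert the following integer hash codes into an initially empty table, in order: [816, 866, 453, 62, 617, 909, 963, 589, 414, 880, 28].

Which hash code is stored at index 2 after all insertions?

589

816: h=0 => slot 0
866: h=16 => slot 16
453: h=11 => slot 11
62: h=11, h2=15, probe 11,9 => slot 9
617: h=5 => slot 5
909: h=8 => slot 8
963: h=11, h2=4, probe 11,15 => slot 15
589: h=11, h2=14, probe 11,8,5,2 => slot 2
414: h=6 => slot 6
880: h=13 => slot 13
28: h=11, h2=13, probe 11,7 => slot 7
Table: [816, _, 589, _, _, 617, 414, 28, 909, 62, _, 453, _, 880, _, 963, 866]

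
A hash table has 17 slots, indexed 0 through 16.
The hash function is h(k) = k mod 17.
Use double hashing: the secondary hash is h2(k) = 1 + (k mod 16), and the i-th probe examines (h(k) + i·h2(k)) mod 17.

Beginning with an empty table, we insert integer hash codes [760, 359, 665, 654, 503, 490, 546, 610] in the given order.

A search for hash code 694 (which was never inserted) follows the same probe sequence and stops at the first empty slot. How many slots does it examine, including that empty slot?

Insert 760: h=12, slot 12 empty => index 12.
Insert 359: h=2, slot 2 empty => index 2.
Insert 665: h=2, h2=10, slots 2,12 occupied => index 5.
Insert 654: h=8, slot 8 empty => index 8.
Insert 503: h=10, slot 10 empty => index 10.
Insert 490: h=14, slot 14 empty => index 14.
Insert 546: h=2, h2=3, slots 2,5,8 occupied => index 11.
Insert 610: h=15, slot 15 empty => index 15.
Table: [_, _, 359, _, _, 665, _, _, 654, _, 503, 546, 760, _, 490, 610, _]
Lookup 694: h=14, h2=7, probe 14,4 → slot 4 empty, not found.

2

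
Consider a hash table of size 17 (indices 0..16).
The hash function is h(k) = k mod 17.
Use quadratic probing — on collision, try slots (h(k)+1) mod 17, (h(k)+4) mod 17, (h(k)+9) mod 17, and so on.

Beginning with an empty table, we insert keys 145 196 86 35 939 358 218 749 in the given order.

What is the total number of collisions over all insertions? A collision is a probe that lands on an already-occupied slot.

8

145: h=9 => slot 9
196: h=9, probe 9,10 => slot 10
86: h=1 => slot 1
35: h=1, probe 1,2 => slot 2
939: h=4 => slot 4
358: h=1, probe 1,2,5 => slot 5
218: h=14 => slot 14
749: h=1, probe 1,2,5,10,0 => slot 0
Table: [749, 86, 35, ∅, 939, 358, ∅, ∅, ∅, 145, 196, ∅, ∅, ∅, 218, ∅, ∅]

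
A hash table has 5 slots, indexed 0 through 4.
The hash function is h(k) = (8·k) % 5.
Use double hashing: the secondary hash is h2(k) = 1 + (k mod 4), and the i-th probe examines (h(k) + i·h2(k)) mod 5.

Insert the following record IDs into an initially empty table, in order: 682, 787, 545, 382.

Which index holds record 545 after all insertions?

2

Insert 682: h=1, slot 1 empty => index 1.
Insert 787: h=1, h2=4, slot 1 occupied => index 0.
Insert 545: h=0, h2=2, slot 0 occupied => index 2.
Insert 382: h=1, h2=3, slot 1 occupied => index 4.
Table: [787, 682, 545, -, 382]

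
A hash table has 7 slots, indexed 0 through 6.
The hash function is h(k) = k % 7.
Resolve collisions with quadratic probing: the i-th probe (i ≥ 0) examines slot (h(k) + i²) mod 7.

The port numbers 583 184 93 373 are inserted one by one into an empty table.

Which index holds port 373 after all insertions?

4

583 hashes to 2; slot 2 is free => place at 2.
184 hashes to 2; 2 taken => place at 3.
93 hashes to 2; 2,3 taken => place at 6.
373 hashes to 2; 2,3,6 taken => place at 4.
Table: [-, -, 583, 184, 373, -, 93]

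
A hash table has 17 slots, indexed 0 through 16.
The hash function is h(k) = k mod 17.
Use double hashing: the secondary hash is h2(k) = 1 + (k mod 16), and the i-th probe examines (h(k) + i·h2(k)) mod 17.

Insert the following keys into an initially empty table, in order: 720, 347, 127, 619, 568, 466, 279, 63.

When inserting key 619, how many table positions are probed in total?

2

720 hashes to 6; slot 6 is free → place at 6.
347 hashes to 7; slot 7 is free → place at 7.
127 hashes to 8; slot 8 is free → place at 8.
619 hashes to 7, h2=12; 7 taken → place at 2.
568 hashes to 7, h2=9; 7 taken → place at 16.
466 hashes to 7, h2=3; 7 taken → place at 10.
279 hashes to 7, h2=8; 7 taken → place at 15.
63 hashes to 12; slot 12 is free → place at 12.
Table: [—, —, 619, —, —, —, 720, 347, 127, —, 466, —, 63, —, —, 279, 568]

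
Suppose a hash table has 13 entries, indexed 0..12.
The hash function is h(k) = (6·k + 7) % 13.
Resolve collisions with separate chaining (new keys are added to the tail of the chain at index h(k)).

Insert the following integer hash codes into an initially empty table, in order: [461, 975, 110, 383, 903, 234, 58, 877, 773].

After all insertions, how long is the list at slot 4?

Insert 461: h=4, bucket 4 empty → new chain.
Insert 975: h=7, bucket 7 empty → new chain.
Insert 110: h=4, bucket 4 nonempty → append to chain.
Insert 383: h=4, bucket 4 nonempty → append to chain.
Insert 903: h=4, bucket 4 nonempty → append to chain.
Insert 234: h=7, bucket 7 nonempty → append to chain.
Insert 58: h=4, bucket 4 nonempty → append to chain.
Insert 877: h=4, bucket 4 nonempty → append to chain.
Insert 773: h=4, bucket 4 nonempty → append to chain.
Final buckets:
0: ∅
1: ∅
2: ∅
3: ∅
4: 461 -> 110 -> 383 -> 903 -> 58 -> 877 -> 773
5: ∅
6: ∅
7: 975 -> 234
8: ∅
9: ∅
10: ∅
11: ∅
12: ∅

7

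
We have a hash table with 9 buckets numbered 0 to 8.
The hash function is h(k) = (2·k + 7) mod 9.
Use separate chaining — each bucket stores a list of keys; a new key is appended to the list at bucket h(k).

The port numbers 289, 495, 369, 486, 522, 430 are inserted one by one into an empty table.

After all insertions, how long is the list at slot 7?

289 → bucket 0
495 → bucket 7
369 → bucket 7 (collision)
486 → bucket 7 (collision)
522 → bucket 7 (collision)
430 → bucket 3
Final buckets:
0: 289
1: ∅
2: ∅
3: 430
4: ∅
5: ∅
6: ∅
7: 495 -> 369 -> 486 -> 522
8: ∅

4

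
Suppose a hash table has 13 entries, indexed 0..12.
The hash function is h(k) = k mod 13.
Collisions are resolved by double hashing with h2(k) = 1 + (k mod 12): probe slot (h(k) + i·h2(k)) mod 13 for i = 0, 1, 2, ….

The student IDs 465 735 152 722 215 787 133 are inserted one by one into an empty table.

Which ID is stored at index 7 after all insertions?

735

465: h=10 -> slot 10
735: h=7 -> slot 7
152: h=9 -> slot 9
722: h=7, h2=3, probe 7,10,0 -> slot 0
215: h=7, h2=12, probe 7,6 -> slot 6
787: h=7, h2=8, probe 7,2 -> slot 2
133: h=3 -> slot 3
Table: [722, ., 787, 133, ., ., 215, 735, ., 152, 465, ., .]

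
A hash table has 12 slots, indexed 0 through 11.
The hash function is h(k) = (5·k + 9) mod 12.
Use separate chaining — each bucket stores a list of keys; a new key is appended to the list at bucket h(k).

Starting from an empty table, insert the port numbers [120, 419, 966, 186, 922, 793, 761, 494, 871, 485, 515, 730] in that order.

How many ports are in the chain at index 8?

120 -> bucket 9
419 -> bucket 4
966 -> bucket 3
186 -> bucket 3 (collision)
922 -> bucket 11
793 -> bucket 2
761 -> bucket 10
494 -> bucket 7
871 -> bucket 8
485 -> bucket 10 (collision)
515 -> bucket 4 (collision)
730 -> bucket 11 (collision)
Final buckets:
0: -
1: -
2: 793
3: 966 -> 186
4: 419 -> 515
5: -
6: -
7: 494
8: 871
9: 120
10: 761 -> 485
11: 922 -> 730

1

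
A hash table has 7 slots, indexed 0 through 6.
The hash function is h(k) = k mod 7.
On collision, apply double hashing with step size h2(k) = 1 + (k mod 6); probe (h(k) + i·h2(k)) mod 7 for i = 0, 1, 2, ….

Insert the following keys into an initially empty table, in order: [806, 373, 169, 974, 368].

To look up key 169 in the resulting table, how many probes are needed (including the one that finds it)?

Insert 806: h=1, slot 1 empty → index 1.
Insert 373: h=2, slot 2 empty → index 2.
Insert 169: h=1, h2=2, slot 1 occupied → index 3.
Insert 974: h=1, h2=3, slot 1 occupied → index 4.
Insert 368: h=4, h2=3, slot 4 occupied → index 0.
Table: [368, 806, 373, 169, 974, ∅, ∅]
Lookup 169: h=1, h2=2, probe 1,3 → found at 3.

2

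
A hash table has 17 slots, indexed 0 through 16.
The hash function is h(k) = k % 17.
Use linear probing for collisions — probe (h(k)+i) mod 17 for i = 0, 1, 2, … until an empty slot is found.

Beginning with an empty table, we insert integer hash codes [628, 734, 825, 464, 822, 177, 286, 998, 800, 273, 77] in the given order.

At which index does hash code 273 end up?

2

Insert 628: h=16, slot 16 empty -> index 16.
Insert 734: h=3, slot 3 empty -> index 3.
Insert 825: h=9, slot 9 empty -> index 9.
Insert 464: h=5, slot 5 empty -> index 5.
Insert 822: h=6, slot 6 empty -> index 6.
Insert 177: h=7, slot 7 empty -> index 7.
Insert 286: h=14, slot 14 empty -> index 14.
Insert 998: h=12, slot 12 empty -> index 12.
Insert 800: h=1, slot 1 empty -> index 1.
Insert 273: h=1, slot 1 occupied -> index 2.
Insert 77: h=9, slot 9 occupied -> index 10.
Table: [., 800, 273, 734, ., 464, 822, 177, ., 825, 77, ., 998, ., 286, ., 628]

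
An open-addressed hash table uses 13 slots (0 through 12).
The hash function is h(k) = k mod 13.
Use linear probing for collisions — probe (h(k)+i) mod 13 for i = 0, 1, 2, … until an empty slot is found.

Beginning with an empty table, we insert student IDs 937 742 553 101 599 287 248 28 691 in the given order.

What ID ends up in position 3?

Insert 937: h=1, slot 1 empty -> index 1.
Insert 742: h=1, slot 1 occupied -> index 2.
Insert 553: h=7, slot 7 empty -> index 7.
Insert 101: h=10, slot 10 empty -> index 10.
Insert 599: h=1, slots 1,2 occupied -> index 3.
Insert 287: h=1, slots 1,2,3 occupied -> index 4.
Insert 248: h=1, slots 1,2,3,4 occupied -> index 5.
Insert 28: h=2, slots 2,3,4,5 occupied -> index 6.
Insert 691: h=2, slots 2,3,4,5,6,7 occupied -> index 8.
Table: [., 937, 742, 599, 287, 248, 28, 553, 691, ., 101, ., .]

599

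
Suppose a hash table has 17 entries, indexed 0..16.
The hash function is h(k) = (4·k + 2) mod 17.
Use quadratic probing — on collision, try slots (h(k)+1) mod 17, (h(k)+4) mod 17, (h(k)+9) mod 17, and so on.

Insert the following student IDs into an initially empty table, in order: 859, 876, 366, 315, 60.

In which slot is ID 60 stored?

3

859 hashes to 4; slot 4 is free → place at 4.
876 hashes to 4; 4 taken → place at 5.
366 hashes to 4; 4,5 taken → place at 8.
315 hashes to 4; 4,5,8 taken → place at 13.
60 hashes to 4; 4,5,8,13 taken → place at 3.
Table: [_, _, _, 60, 859, 876, _, _, 366, _, _, _, _, 315, _, _, _]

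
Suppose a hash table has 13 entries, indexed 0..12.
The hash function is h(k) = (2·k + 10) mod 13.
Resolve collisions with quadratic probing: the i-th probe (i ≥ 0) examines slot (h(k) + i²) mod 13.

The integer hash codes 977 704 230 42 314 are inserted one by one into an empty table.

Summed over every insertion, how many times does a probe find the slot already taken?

5

Insert 977: h=1, slot 1 empty → index 1.
Insert 704: h=1, slot 1 occupied → index 2.
Insert 230: h=2, slot 2 occupied → index 3.
Insert 42: h=3, slot 3 occupied → index 4.
Insert 314: h=1, slots 1,2 occupied → index 5.
Table: [., 977, 704, 230, 42, 314, ., ., ., ., ., ., .]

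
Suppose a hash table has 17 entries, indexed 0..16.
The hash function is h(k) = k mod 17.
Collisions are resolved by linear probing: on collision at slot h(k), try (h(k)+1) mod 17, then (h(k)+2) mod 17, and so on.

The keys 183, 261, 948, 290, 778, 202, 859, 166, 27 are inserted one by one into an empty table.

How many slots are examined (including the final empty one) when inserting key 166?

5

183: h=13 => slot 13
261: h=6 => slot 6
948: h=13, probe 13,14 => slot 14
290: h=1 => slot 1
778: h=13, probe 13,14,15 => slot 15
202: h=15, probe 15,16 => slot 16
859: h=9 => slot 9
166: h=13, probe 13,14,15,16,0 => slot 0
27: h=10 => slot 10
Table: [166, 290, ∅, ∅, ∅, ∅, 261, ∅, ∅, 859, 27, ∅, ∅, 183, 948, 778, 202]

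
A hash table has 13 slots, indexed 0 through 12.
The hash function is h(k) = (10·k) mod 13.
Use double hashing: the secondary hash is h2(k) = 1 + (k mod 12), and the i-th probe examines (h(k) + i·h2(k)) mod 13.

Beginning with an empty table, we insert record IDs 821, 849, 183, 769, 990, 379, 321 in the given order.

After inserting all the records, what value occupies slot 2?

821 hashes to 7; slot 7 is free => place at 7.
849 hashes to 1; slot 1 is free => place at 1.
183 hashes to 10; slot 10 is free => place at 10.
769 hashes to 7, h2=2; 7 taken => place at 9.
990 hashes to 7, h2=7; 7,1 taken => place at 8.
379 hashes to 7, h2=8; 7 taken => place at 2.
321 hashes to 12; slot 12 is free => place at 12.
Table: [-, 849, 379, -, -, -, -, 821, 990, 769, 183, -, 321]

379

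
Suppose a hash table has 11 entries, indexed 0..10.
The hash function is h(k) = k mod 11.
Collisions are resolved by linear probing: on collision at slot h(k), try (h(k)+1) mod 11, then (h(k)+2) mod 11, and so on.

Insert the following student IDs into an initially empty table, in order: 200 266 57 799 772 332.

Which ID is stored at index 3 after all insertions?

200 hashes to 2; slot 2 is free → place at 2.
266 hashes to 2; 2 taken → place at 3.
57 hashes to 2; 2,3 taken → place at 4.
799 hashes to 7; slot 7 is free → place at 7.
772 hashes to 2; 2,3,4 taken → place at 5.
332 hashes to 2; 2,3,4,5 taken → place at 6.
Table: [—, —, 200, 266, 57, 772, 332, 799, —, —, —]

266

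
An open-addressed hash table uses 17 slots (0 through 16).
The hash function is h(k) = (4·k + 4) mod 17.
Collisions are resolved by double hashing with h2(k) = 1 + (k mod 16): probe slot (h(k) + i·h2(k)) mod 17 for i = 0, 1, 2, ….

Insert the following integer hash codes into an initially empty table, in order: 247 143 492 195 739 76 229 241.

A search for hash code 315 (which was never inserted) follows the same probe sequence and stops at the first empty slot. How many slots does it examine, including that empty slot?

247 hashes to 6; slot 6 is free -> place at 6.
143 hashes to 15; slot 15 is free -> place at 15.
492 hashes to 0; slot 0 is free -> place at 0.
195 hashes to 2; slot 2 is free -> place at 2.
739 hashes to 2, h2=4; 2,6 taken -> place at 10.
76 hashes to 2, h2=13; 2,15 taken -> place at 11.
229 hashes to 2, h2=6; 2 taken -> place at 8.
241 hashes to 16; slot 16 is free -> place at 16.
Table: [492, _, 195, _, _, _, 247, _, 229, _, 739, 76, _, _, _, 143, 241]
Lookup 315: h=6, h2=12, probe 6,1 → slot 1 empty, not found.

2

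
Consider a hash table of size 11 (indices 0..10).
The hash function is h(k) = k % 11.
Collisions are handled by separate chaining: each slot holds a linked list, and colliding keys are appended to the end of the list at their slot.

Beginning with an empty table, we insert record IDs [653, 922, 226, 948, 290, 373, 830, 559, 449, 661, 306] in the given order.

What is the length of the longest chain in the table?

4

Insert 653: h=4, bucket 4 empty -> new chain.
Insert 922: h=9, bucket 9 empty -> new chain.
Insert 226: h=6, bucket 6 empty -> new chain.
Insert 948: h=2, bucket 2 empty -> new chain.
Insert 290: h=4, bucket 4 nonempty -> append to chain.
Insert 373: h=10, bucket 10 empty -> new chain.
Insert 830: h=5, bucket 5 empty -> new chain.
Insert 559: h=9, bucket 9 nonempty -> append to chain.
Insert 449: h=9, bucket 9 nonempty -> append to chain.
Insert 661: h=1, bucket 1 empty -> new chain.
Insert 306: h=9, bucket 9 nonempty -> append to chain.
Final buckets:
0: ∅
1: 661
2: 948
3: ∅
4: 653 -> 290
5: 830
6: 226
7: ∅
8: ∅
9: 922 -> 559 -> 449 -> 306
10: 373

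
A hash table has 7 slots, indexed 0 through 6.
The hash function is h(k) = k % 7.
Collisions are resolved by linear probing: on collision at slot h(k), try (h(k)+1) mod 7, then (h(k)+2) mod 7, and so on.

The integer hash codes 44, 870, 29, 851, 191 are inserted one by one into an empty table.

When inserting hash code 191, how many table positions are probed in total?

44: h=2 => slot 2
870: h=2, probe 2,3 => slot 3
29: h=1 => slot 1
851: h=4 => slot 4
191: h=2, probe 2,3,4,5 => slot 5
Table: [∅, 29, 44, 870, 851, 191, ∅]

4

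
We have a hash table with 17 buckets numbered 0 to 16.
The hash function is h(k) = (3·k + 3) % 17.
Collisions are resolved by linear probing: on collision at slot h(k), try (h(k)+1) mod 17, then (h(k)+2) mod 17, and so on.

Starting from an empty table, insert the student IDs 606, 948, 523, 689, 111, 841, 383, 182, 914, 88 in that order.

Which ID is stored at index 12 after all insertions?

606: h=2 -> slot 2
948: h=8 -> slot 8
523: h=8, probe 8,9 -> slot 9
689: h=13 -> slot 13
111: h=13, probe 13,14 -> slot 14
841: h=10 -> slot 10
383: h=13, probe 13,14,15 -> slot 15
182: h=5 -> slot 5
914: h=8, probe 8,9,10,11 -> slot 11
88: h=12 -> slot 12
Table: [—, —, 606, —, —, 182, —, —, 948, 523, 841, 914, 88, 689, 111, 383, —]

88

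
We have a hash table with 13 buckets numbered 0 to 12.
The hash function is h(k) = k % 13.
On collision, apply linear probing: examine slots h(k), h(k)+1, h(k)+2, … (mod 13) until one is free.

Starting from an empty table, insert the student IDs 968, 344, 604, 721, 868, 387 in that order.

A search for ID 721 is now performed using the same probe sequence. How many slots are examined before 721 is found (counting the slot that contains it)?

4

Insert 968: h=6, slot 6 empty → index 6.
Insert 344: h=6, slot 6 occupied → index 7.
Insert 604: h=6, slots 6,7 occupied → index 8.
Insert 721: h=6, slots 6,7,8 occupied → index 9.
Insert 868: h=10, slot 10 empty → index 10.
Insert 387: h=10, slot 10 occupied → index 11.
Table: [—, —, —, —, —, —, 968, 344, 604, 721, 868, 387, —]
Lookup 721: h=6, probe 6,7,8,9 → found at 9.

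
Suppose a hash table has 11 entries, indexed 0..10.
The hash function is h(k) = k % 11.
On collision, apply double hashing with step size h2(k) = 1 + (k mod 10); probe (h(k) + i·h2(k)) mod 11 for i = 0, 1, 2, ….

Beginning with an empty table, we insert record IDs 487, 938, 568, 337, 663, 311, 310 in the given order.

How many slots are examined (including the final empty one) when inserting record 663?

Insert 487: h=3, slot 3 empty -> index 3.
Insert 938: h=3, h2=9, slot 3 occupied -> index 1.
Insert 568: h=7, slot 7 empty -> index 7.
Insert 337: h=7, h2=8, slot 7 occupied -> index 4.
Insert 663: h=3, h2=4, slots 3,7 occupied -> index 0.
Insert 311: h=3, h2=2, slot 3 occupied -> index 5.
Insert 310: h=2, slot 2 empty -> index 2.
Table: [663, 938, 310, 487, 337, 311, ∅, 568, ∅, ∅, ∅]

3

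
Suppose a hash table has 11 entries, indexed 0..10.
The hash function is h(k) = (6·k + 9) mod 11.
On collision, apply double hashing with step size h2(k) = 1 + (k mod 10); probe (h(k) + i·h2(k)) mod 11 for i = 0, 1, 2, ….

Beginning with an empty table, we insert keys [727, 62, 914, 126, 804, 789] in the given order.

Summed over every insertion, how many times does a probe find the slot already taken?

727 hashes to 4; slot 4 is free -> place at 4.
62 hashes to 7; slot 7 is free -> place at 7.
914 hashes to 4, h2=5; 4 taken -> place at 9.
126 hashes to 6; slot 6 is free -> place at 6.
804 hashes to 4, h2=5; 4,9 taken -> place at 3.
789 hashes to 2; slot 2 is free -> place at 2.
Table: [_, _, 789, 804, 727, _, 126, 62, _, 914, _]

3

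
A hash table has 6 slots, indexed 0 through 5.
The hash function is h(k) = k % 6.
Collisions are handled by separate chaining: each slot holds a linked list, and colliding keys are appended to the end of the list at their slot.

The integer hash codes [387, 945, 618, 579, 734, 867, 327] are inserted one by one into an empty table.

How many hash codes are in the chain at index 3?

387 -> bucket 3
945 -> bucket 3 (collision)
618 -> bucket 0
579 -> bucket 3 (collision)
734 -> bucket 2
867 -> bucket 3 (collision)
327 -> bucket 3 (collision)
Final buckets:
0: 618
1: .
2: 734
3: 387 -> 945 -> 579 -> 867 -> 327
4: .
5: .

5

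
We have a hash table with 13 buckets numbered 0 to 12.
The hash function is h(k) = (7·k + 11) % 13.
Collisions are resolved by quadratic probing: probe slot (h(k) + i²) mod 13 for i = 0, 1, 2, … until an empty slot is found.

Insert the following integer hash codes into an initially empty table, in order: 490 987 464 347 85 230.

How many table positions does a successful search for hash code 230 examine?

4

490: h=9 -> slot 9
987: h=4 -> slot 4
464: h=9, probe 9,10 -> slot 10
347: h=9, probe 9,10,0 -> slot 0
85: h=8 -> slot 8
230: h=9, probe 9,10,0,5 -> slot 5
Table: [347, —, —, —, 987, 230, —, —, 85, 490, 464, —, —]
Lookup 230: h=9, probe 9,10,0,5 → found at 5.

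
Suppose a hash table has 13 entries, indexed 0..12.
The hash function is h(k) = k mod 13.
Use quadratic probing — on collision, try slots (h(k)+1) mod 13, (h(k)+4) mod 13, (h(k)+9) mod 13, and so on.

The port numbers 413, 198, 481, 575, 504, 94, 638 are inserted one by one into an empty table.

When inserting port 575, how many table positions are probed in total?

2

413: h=10 -> slot 10
198: h=3 -> slot 3
481: h=0 -> slot 0
575: h=3, probe 3,4 -> slot 4
504: h=10, probe 10,11 -> slot 11
94: h=3, probe 3,4,7 -> slot 7
638: h=1 -> slot 1
Table: [481, 638, _, 198, 575, _, _, 94, _, _, 413, 504, _]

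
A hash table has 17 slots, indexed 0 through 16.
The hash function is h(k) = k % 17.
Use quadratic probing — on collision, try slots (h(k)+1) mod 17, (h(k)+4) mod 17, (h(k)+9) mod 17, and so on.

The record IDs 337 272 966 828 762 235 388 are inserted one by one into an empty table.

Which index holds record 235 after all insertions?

337 hashes to 14; slot 14 is free -> place at 14.
272 hashes to 0; slot 0 is free -> place at 0.
966 hashes to 14; 14 taken -> place at 15.
828 hashes to 12; slot 12 is free -> place at 12.
762 hashes to 14; 14,15 taken -> place at 1.
235 hashes to 14; 14,15,1 taken -> place at 6.
388 hashes to 14; 14,15,1,6 taken -> place at 13.
Table: [272, 762, —, —, —, —, 235, —, —, —, —, —, 828, 388, 337, 966, —]

6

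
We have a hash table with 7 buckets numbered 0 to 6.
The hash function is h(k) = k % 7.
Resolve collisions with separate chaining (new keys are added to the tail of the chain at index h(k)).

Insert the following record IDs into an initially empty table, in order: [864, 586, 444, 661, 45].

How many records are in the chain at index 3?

864 -> bucket 3
586 -> bucket 5
444 -> bucket 3 (collision)
661 -> bucket 3 (collision)
45 -> bucket 3 (collision)
Final buckets:
0: _
1: _
2: _
3: 864 -> 444 -> 661 -> 45
4: _
5: 586
6: _

4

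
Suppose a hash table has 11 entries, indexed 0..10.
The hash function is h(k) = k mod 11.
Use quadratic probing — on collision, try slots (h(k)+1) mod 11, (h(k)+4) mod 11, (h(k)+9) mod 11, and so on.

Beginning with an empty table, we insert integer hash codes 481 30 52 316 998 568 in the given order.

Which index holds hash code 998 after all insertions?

Insert 481: h=8, slot 8 empty → index 8.
Insert 30: h=8, slot 8 occupied → index 9.
Insert 52: h=8, slots 8,9 occupied → index 1.
Insert 316: h=8, slots 8,9,1 occupied → index 6.
Insert 998: h=8, slots 8,9,1,6 occupied → index 2.
Insert 568: h=7, slot 7 empty → index 7.
Table: [∅, 52, 998, ∅, ∅, ∅, 316, 568, 481, 30, ∅]

2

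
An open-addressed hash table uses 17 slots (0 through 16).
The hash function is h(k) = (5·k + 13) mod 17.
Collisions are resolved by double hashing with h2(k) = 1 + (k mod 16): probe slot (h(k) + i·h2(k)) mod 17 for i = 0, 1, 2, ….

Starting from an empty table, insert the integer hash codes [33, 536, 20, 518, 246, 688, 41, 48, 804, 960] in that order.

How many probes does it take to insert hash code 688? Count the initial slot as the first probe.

33: h=8 -> slot 8
536: h=7 -> slot 7
20: h=11 -> slot 11
518: h=2 -> slot 2
246: h=2, h2=7, probe 2,9 -> slot 9
688: h=2, h2=1, probe 2,3 -> slot 3
41: h=14 -> slot 14
48: h=15 -> slot 15
804: h=4 -> slot 4
960: h=2, h2=1, probe 2,3,4,5 -> slot 5
Table: [∅, ∅, 518, 688, 804, 960, ∅, 536, 33, 246, ∅, 20, ∅, ∅, 41, 48, ∅]

2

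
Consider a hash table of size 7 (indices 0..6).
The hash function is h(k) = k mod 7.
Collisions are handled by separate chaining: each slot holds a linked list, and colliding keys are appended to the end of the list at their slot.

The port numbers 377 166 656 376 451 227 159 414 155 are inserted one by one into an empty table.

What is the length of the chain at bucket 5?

4

Insert 377: h=6, bucket 6 empty → new chain.
Insert 166: h=5, bucket 5 empty → new chain.
Insert 656: h=5, bucket 5 nonempty → append to chain.
Insert 376: h=5, bucket 5 nonempty → append to chain.
Insert 451: h=3, bucket 3 empty → new chain.
Insert 227: h=3, bucket 3 nonempty → append to chain.
Insert 159: h=5, bucket 5 nonempty → append to chain.
Insert 414: h=1, bucket 1 empty → new chain.
Insert 155: h=1, bucket 1 nonempty → append to chain.
Final buckets:
0: _
1: 414 -> 155
2: _
3: 451 -> 227
4: _
5: 166 -> 656 -> 376 -> 159
6: 377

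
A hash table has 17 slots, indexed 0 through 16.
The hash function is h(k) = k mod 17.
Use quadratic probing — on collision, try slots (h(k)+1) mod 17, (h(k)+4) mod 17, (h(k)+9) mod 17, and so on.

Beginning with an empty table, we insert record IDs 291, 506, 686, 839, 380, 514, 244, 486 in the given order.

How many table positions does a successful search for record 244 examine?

291: h=2 => slot 2
506: h=13 => slot 13
686: h=6 => slot 6
839: h=6, probe 6,7 => slot 7
380: h=6, probe 6,7,10 => slot 10
514: h=4 => slot 4
244: h=6, probe 6,7,10,15 => slot 15
486: h=10, probe 10,11 => slot 11
Table: [—, —, 291, —, 514, —, 686, 839, —, —, 380, 486, —, 506, —, 244, —]
Lookup 244: h=6, probe 6,7,10,15 → found at 15.

4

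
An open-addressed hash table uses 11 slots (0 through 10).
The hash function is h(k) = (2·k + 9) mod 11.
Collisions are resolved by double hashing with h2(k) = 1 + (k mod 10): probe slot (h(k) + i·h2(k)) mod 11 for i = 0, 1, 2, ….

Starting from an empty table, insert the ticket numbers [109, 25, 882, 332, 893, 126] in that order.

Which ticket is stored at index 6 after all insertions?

893

109 hashes to 7; slot 7 is free → place at 7.
25 hashes to 4; slot 4 is free → place at 4.
882 hashes to 2; slot 2 is free → place at 2.
332 hashes to 2, h2=3; 2 taken → place at 5.
893 hashes to 2, h2=4; 2 taken → place at 6.
126 hashes to 8; slot 8 is free → place at 8.
Table: [-, -, 882, -, 25, 332, 893, 109, 126, -, -]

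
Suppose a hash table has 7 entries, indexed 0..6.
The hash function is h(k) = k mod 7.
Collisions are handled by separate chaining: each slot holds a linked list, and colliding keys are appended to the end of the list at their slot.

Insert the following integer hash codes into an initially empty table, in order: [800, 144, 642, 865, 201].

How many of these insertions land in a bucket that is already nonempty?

2

Insert 800: h=2, bucket 2 empty -> new chain.
Insert 144: h=4, bucket 4 empty -> new chain.
Insert 642: h=5, bucket 5 empty -> new chain.
Insert 865: h=4, bucket 4 nonempty -> append to chain.
Insert 201: h=5, bucket 5 nonempty -> append to chain.
Final buckets:
0: ∅
1: ∅
2: 800
3: ∅
4: 144 -> 865
5: 642 -> 201
6: ∅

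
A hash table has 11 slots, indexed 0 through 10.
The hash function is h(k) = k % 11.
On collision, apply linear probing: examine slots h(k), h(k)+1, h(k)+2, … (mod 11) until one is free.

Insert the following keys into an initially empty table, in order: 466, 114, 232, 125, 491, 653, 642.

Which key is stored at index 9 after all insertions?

642

466: h=4 -> slot 4
114: h=4, probe 4,5 -> slot 5
232: h=1 -> slot 1
125: h=4, probe 4,5,6 -> slot 6
491: h=7 -> slot 7
653: h=4, probe 4,5,6,7,8 -> slot 8
642: h=4, probe 4,5,6,7,8,9 -> slot 9
Table: [∅, 232, ∅, ∅, 466, 114, 125, 491, 653, 642, ∅]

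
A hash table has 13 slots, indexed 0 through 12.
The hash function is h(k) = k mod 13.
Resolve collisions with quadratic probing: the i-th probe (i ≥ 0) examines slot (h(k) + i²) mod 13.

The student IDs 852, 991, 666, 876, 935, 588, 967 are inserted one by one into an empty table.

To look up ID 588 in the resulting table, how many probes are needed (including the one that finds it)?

852 hashes to 7; slot 7 is free => place at 7.
991 hashes to 3; slot 3 is free => place at 3.
666 hashes to 3; 3 taken => place at 4.
876 hashes to 5; slot 5 is free => place at 5.
935 hashes to 12; slot 12 is free => place at 12.
588 hashes to 3; 3,4,7,12 taken => place at 6.
967 hashes to 5; 5,6 taken => place at 9.
Table: [-, -, -, 991, 666, 876, 588, 852, -, 967, -, -, 935]
Lookup 588: h=3, probe 3,4,7,12,6 → found at 6.

5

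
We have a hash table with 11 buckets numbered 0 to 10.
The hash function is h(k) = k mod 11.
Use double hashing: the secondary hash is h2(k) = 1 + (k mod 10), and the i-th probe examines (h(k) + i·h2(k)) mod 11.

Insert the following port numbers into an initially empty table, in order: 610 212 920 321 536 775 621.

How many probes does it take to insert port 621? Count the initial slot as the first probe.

3

Insert 610: h=5, slot 5 empty -> index 5.
Insert 212: h=3, slot 3 empty -> index 3.
Insert 920: h=7, slot 7 empty -> index 7.
Insert 321: h=2, slot 2 empty -> index 2.
Insert 536: h=8, slot 8 empty -> index 8.
Insert 775: h=5, h2=6, slot 5 occupied -> index 0.
Insert 621: h=5, h2=2, slots 5,7 occupied -> index 9.
Table: [775, ., 321, 212, ., 610, ., 920, 536, 621, .]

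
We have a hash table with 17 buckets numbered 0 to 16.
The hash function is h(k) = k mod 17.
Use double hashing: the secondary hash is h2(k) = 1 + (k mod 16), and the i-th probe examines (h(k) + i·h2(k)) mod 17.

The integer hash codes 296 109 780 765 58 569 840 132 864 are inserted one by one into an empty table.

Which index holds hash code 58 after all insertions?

1

Insert 296: h=7, slot 7 empty -> index 7.
Insert 109: h=7, h2=14, slot 7 occupied -> index 4.
Insert 780: h=15, slot 15 empty -> index 15.
Insert 765: h=0, slot 0 empty -> index 0.
Insert 58: h=7, h2=11, slot 7 occupied -> index 1.
Insert 569: h=8, slot 8 empty -> index 8.
Insert 840: h=7, h2=9, slot 7 occupied -> index 16.
Insert 132: h=13, slot 13 empty -> index 13.
Insert 864: h=14, slot 14 empty -> index 14.
Table: [765, 58, -, -, 109, -, -, 296, 569, -, -, -, -, 132, 864, 780, 840]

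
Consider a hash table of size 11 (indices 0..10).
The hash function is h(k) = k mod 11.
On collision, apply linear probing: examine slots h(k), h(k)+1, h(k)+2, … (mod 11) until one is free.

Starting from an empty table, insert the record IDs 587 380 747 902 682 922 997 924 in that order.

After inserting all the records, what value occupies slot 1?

Insert 587: h=4, slot 4 empty => index 4.
Insert 380: h=6, slot 6 empty => index 6.
Insert 747: h=10, slot 10 empty => index 10.
Insert 902: h=0, slot 0 empty => index 0.
Insert 682: h=0, slot 0 occupied => index 1.
Insert 922: h=9, slot 9 empty => index 9.
Insert 997: h=7, slot 7 empty => index 7.
Insert 924: h=0, slots 0,1 occupied => index 2.
Table: [902, 682, 924, _, 587, _, 380, 997, _, 922, 747]

682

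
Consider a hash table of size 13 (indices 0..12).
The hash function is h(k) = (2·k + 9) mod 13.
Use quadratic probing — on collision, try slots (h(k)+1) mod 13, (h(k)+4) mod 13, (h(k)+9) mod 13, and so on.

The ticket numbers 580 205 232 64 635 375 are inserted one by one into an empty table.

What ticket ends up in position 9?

580: h=12 -> slot 12
205: h=3 -> slot 3
232: h=5 -> slot 5
64: h=7 -> slot 7
635: h=5, probe 5,6 -> slot 6
375: h=5, probe 5,6,9 -> slot 9
Table: [., ., ., 205, ., 232, 635, 64, ., 375, ., ., 580]

375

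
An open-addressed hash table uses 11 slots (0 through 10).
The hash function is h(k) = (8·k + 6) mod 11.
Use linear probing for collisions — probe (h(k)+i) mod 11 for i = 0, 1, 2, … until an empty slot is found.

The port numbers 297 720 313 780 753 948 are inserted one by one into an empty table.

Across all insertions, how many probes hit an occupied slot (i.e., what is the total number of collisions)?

3

297: h=6 → slot 6
720: h=2 → slot 2
313: h=2, probe 2,3 → slot 3
780: h=9 → slot 9
753: h=2, probe 2,3,4 → slot 4
948: h=0 → slot 0
Table: [948, -, 720, 313, 753, -, 297, -, -, 780, -]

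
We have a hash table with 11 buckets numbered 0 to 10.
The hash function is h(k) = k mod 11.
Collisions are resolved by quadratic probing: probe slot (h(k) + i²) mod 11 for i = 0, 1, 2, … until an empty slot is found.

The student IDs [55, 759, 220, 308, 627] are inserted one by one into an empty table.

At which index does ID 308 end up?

55: h=0 => slot 0
759: h=0, probe 0,1 => slot 1
220: h=0, probe 0,1,4 => slot 4
308: h=0, probe 0,1,4,9 => slot 9
627: h=0, probe 0,1,4,9,5 => slot 5
Table: [55, 759, -, -, 220, 627, -, -, -, 308, -]

9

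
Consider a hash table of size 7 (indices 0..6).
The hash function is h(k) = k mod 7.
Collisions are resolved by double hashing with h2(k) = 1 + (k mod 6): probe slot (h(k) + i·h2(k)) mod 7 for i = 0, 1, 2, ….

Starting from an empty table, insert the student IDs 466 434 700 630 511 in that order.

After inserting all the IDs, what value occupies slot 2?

466 hashes to 4; slot 4 is free → place at 4.
434 hashes to 0; slot 0 is free → place at 0.
700 hashes to 0, h2=5; 0 taken → place at 5.
630 hashes to 0, h2=1; 0 taken → place at 1.
511 hashes to 0, h2=2; 0 taken → place at 2.
Table: [434, 630, 511, ., 466, 700, .]

511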